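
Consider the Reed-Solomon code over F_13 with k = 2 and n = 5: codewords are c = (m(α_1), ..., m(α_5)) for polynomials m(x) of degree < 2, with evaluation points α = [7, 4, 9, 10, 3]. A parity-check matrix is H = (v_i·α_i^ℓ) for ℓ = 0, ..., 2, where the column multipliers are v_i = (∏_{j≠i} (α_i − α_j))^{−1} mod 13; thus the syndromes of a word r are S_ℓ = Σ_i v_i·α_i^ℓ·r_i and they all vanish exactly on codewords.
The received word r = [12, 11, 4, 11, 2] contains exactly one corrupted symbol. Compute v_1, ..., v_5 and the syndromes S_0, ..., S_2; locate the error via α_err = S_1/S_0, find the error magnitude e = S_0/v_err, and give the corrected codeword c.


S = (7, 5, 11), error at position 4, error magnitude e = 11, c = [12, 11, 4, 0, 2].

Step 1: column multipliers v_i = (∏_{j≠i}(α_i − α_j))^{−1} mod 13.
  i = 1 (α = 7): (7−4)(7−9)(7−10)(7−3) = 3·(−2)·(−3)·4 = 72 ≡ 7, so v_1 = 7^{−1} = 2 (mod 13).
  i = 2 (α = 4): (4−7)(4−9)(4−10)(4−3) = (−3)·(−5)·(−6)·1 = −90 ≡ 1, so v_2 = 1^{−1} = 1 (mod 13).
  i = 3 (α = 9): (9−7)(9−4)(9−10)(9−3) = 2·5·(−1)·6 = −60 ≡ 5, so v_3 = 5^{−1} = 8 (mod 13).
  i = 4 (α = 10): (10−7)(10−4)(10−9)(10−3) = 3·6·1·7 = 126 ≡ 9, so v_4 = 9^{−1} = 3 (mod 13).
  i = 5 (α = 3): (3−7)(3−4)(3−9)(3−10) = (−4)·(−1)·(−6)·(−7) = 168 ≡ 12, so v_5 = 12^{−1} = 12 (mod 13).
  v = [2, 1, 8, 3, 12].
Step 2: syndromes of r = [12, 11, 4, 11, 2] (all sums mod 13).
  S_0 = Σ v_i r_i = 2·12 + 1·11 + 8·4 + 3·11 + 12·2 = 124 ≡ 7.
  S_1 = Σ v_i α_i r_i = 2·7·12 + 1·4·11 + 8·9·4 + 3·10·11 + 12·3·2 = 902 ≡ 5.
  α_i^2 mod 13 = [10, 3, 3, 9, 9].
  S_2 = Σ v_i α_i^2 r_i = 2·10·12 + 1·3·11 + 8·3·4 + 3·9·11 + 12·9·2 = 882 ≡ 11.
  S = (7, 5, 11) ≠ 0, so r is not a codeword (an error is present).
Step 3: locate the error. For a single error e at position i, S_ℓ = v_i·e·α_i^ℓ, so α_err = S_1/S_0.
  S_0^{−1} = 7^{−1} = 2 (mod 13), so α_err = 5·2 = 10 ≡ 10 = α_4. Error position i = 4.
  Consistency check: S_2/S_1 = 11·8 = 88 ≡ 10 = α_err ✓ (single-error assumption holds).
Step 4: error magnitude e = S_0/v_4 = S_0·∏_{j≠4}(α_4 − α_j) = 7·9 = 63 ≡ 11 (mod 13).
Step 5: correct position 4: c_4 = r_4 − e = 11 − 11 ≡ 0 (mod 13). Hence c = [12, 11, 4, 0, 2].
  Check: interpolating c through the α_i gives m(x) = 1 + 9·x (degree < 2) with m(α_i) = c_i for every i, so c is indeed a codeword.


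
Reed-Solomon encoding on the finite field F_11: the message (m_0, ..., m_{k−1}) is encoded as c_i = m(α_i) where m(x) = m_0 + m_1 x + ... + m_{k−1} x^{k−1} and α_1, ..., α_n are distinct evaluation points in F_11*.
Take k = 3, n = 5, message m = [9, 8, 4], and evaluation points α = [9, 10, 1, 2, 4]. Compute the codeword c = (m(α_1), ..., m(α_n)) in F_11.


c = [9, 5, 10, 8, 6]

Message polynomial: m(x) = 9 + 8·x + 4·x^2 (mod 11).
For each evaluation point α_i, compute m(α_i) mod 11:
  α_1 = 9: Horner steps 4 → 0 → 9, so m(9) = 9.
  α_2 = 10: Horner steps 4 → 4 → 5, so m(10) = 5.
  α_3 = 1: Horner steps 4 → 1 → 10, so m(1) = 10.
  α_4 = 2: Horner steps 4 → 5 → 8, so m(2) = 8.
  α_5 = 4: Horner steps 4 → 2 → 6, so m(4) = 6.
Codeword c = [9, 5, 10, 8, 6] ∈ F_11^5.


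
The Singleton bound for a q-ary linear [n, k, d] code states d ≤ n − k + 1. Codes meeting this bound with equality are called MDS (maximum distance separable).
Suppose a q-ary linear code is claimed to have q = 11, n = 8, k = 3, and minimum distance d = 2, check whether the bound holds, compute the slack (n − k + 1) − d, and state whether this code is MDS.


Singleton RHS = n − k + 1 = 6, slack = 4, bound satisfied, not MDS.

Singleton bound: d ≤ n − k + 1.
Here n = 8, k = 3, so n − k + 1 = 6.
Given d = 2, check d ≤ 6: YES.
Slack = (n − k + 1) − d = 4.
The code is NOT MDS (slack = 4 > 0).
Description: the claimed parameters are [8, 3, 2]_11; such a code would be non-MDS.


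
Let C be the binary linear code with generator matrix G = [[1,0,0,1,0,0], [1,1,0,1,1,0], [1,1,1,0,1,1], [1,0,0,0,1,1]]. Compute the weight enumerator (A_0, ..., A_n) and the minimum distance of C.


Weight distribution: A_0 = 1, A_2 = 4, A_3 = 6, A_4 = 3, A_5 = 2. Minimum distance d = 2.

Enumerate all 2^4 = 16 messages m ∈ F_2^4.
For each, compute codeword c = mG in F_2^6, then tally its weight.
  m = 0000 → c = 000000, weight = 0.
  m = 1000 → c = 100100, weight = 2.
  m = 0100 → c = 110110, weight = 4.
  m = 1100 → c = 010010, weight = 2.
  m = 0010 → c = 111011, weight = 5.
  m = 1010 → c = 011111, weight = 5.
  m = 0110 → c = 001101, weight = 3.
  m = 1110 → c = 101001, weight = 3.
  m = 0001 → c = 100011, weight = 3.
  m = 1001 → c = 000111, weight = 3.
  m = 0101 → c = 010101, weight = 3.
  m = 1101 → c = 110001, weight = 3.
  m = 0011 → c = 011000, weight = 2.
  m = 1011 → c = 111100, weight = 4.
  m = 0111 → c = 101110, weight = 4.
  m = 1111 → c = 001010, weight = 2.
Tally weights:
  weight 0: 1 codewords.
  weight 2: 4 codewords.
  weight 3: 6 codewords.
  weight 4: 3 codewords.
  weight 5: 2 codewords.
Minimum distance d = smallest w > 0 with A_w > 0 = 2.
Sanity: Σ A_w = 16 = 2^4 = 16 ✓.


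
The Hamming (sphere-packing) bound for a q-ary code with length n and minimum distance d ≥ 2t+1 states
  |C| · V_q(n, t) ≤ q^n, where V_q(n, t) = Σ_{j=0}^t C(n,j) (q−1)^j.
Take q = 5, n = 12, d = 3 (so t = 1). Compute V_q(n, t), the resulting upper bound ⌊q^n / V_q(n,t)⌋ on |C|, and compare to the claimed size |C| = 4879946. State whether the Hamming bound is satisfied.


V_q(n, t) = 49, q^n = 244140625, Hamming bound = 4982461, |C| = 4879946 ≤ bound (satisfied).

Step 1: Compute V_q(n, t) = Σ_{j=0}^1 C(n, j) (q−1)^j.
  j = 0: C(12,0)·(4)^0 = 1·1 = 1.
  j = 1: C(12,1)·(4)^1 = 12·4 = 48.
  V_q(n, t) = 1 + 48 = 49.
Step 2: q^n = 5^12 = 244140625.
Step 3: Hamming bound ⌊q^n / V_q(n,t)⌋ = ⌊244140625/49⌋ = 4982461.
Step 4: Compare |C| = 4879946 to 4982461: satisfied.
The claimed |C| lies below the Hamming bound.


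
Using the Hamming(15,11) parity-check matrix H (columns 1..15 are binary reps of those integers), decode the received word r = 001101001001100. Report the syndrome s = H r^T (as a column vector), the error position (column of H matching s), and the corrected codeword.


s = (1, 0, 0, 1)^T, error position = 9, corrected codeword c = 001101000001100

Compute s = H r^T mod 2 one row at a time:
  s_1 = 0 + 1 + 0 + 0 + 1 + 1 + 0 + 0 = 3 ≡ 1 (mod 2).
  s_2 = 1 + 0 + 1 + 0 + 1 + 1 + 0 + 0 = 4 ≡ 0 (mod 2).
  s_3 = 0 + 1 + 1 + 0 + 0 + 0 + 0 + 0 = 2 ≡ 0 (mod 2).
  s_4 = 0 + 1 + 0 + 0 + 1 + 0 + 1 + 0 = 3 ≡ 1 (mod 2).
s = (1, 0, 0, 1)^T — this equals column 9 of H (binary 1001), so error is at position 9.
Correct: flip bit 9 of r = 001101001001100 to get c = 001101000001100.


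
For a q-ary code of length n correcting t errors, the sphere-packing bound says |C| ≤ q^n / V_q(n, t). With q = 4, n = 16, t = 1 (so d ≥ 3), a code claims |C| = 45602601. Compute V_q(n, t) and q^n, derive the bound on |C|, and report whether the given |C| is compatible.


V_q(n, t) = 49, q^n = 4294967296, Hamming bound = 87652393, |C| = 45602601 ≤ bound (satisfied).

Step 1: Compute V_q(n, t) = Σ_{j=0}^1 C(n, j) (q−1)^j.
  j = 0: C(16,0)·(3)^0 = 1·1 = 1.
  j = 1: C(16,1)·(3)^1 = 16·3 = 48.
  V_q(n, t) = 1 + 48 = 49.
Step 2: q^n = 4^16 = 4294967296.
Step 3: Hamming bound ⌊q^n / V_q(n,t)⌋ = ⌊4294967296/49⌋ = 87652393.
Step 4: Compare |C| = 45602601 to 87652393: satisfied.
The claimed |C| lies below the Hamming bound.


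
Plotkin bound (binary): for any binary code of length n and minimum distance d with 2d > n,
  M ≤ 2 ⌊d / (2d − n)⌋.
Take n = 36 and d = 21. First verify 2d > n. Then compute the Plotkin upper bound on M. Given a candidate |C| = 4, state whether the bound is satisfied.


Plotkin bound M ≤ 6; given |C| = 4 ≤ bound (satisfied).

Check applicability: 2d = 42, n = 36.
2d − n = 6 > 0, so Plotkin applies.
Compute d/(2d−n) = 21/6 ≈ 3.5000.
⌊d/(2d−n)⌋ = 3.
Plotkin bound: M ≤ 2·3 = 6.
Given |C| = 4, check: satisfied.
This |C| is below the Plotkin bound.


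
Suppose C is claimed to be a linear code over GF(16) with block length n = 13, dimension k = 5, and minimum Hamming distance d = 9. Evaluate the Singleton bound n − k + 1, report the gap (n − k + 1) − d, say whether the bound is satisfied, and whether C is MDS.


Singleton RHS = n − k + 1 = 9, slack = 0, bound satisfied, MDS.

Singleton bound: d ≤ n − k + 1.
Here n = 13, k = 5, so n − k + 1 = 9.
Given d = 9, check d ≤ 9: YES.
Slack = (n − k + 1) − d = 0.
The code is MDS (slack = 0).
Description: the claimed parameters are [13, 5, 9]_16; such a code would be MDS (meets Singleton bound).


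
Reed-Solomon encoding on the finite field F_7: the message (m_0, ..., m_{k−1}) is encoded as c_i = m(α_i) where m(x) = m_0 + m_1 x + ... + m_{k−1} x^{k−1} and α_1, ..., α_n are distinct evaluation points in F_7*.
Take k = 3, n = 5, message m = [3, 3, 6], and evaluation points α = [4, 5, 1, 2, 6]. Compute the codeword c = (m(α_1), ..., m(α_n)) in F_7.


c = [6, 0, 5, 5, 6]

Message polynomial: m(x) = 3 + 3·x + 6·x^2 (mod 7).
For each evaluation point α_i, compute m(α_i) mod 7:
  α_1 = 4: Horner steps 6 → 6 → 6, so m(4) = 6.
  α_2 = 5: Horner steps 6 → 5 → 0, so m(5) = 0.
  α_3 = 1: Horner steps 6 → 2 → 5, so m(1) = 5.
  α_4 = 2: Horner steps 6 → 1 → 5, so m(2) = 5.
  α_5 = 6: Horner steps 6 → 4 → 6, so m(6) = 6.
Codeword c = [6, 0, 5, 5, 6] ∈ F_7^5.


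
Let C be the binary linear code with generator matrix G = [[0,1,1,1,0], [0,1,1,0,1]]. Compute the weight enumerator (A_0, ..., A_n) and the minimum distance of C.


Weight distribution: A_0 = 1, A_2 = 1, A_3 = 2. Minimum distance d = 2.

Enumerate all 2^2 = 4 messages m ∈ F_2^2.
For each, compute codeword c = mG in F_2^5, then tally its weight.
  m = 00 → c = 00000, weight = 0.
  m = 10 → c = 01110, weight = 3.
  m = 01 → c = 01101, weight = 3.
  m = 11 → c = 00011, weight = 2.
Tally weights:
  weight 0: 1 codewords.
  weight 2: 1 codewords.
  weight 3: 2 codewords.
Minimum distance d = smallest w > 0 with A_w > 0 = 2.
Sanity: Σ A_w = 4 = 2^2 = 4 ✓.


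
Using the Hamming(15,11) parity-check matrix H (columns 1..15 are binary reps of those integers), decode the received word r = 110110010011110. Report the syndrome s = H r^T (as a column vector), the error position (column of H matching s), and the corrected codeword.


s = (1, 1, 1, 0)^T, error position = 14, corrected codeword c = 110110010011100

Compute s = H r^T mod 2 one row at a time:
  s_1 = 1 + 0 + 0 + 1 + 1 + 1 + 1 + 0 = 5 ≡ 1 (mod 2).
  s_2 = 1 + 1 + 0 + 0 + 1 + 1 + 1 + 0 = 5 ≡ 1 (mod 2).
  s_3 = 1 + 0 + 0 + 0 + 0 + 1 + 1 + 0 = 3 ≡ 1 (mod 2).
  s_4 = 1 + 0 + 1 + 0 + 0 + 1 + 1 + 0 = 4 ≡ 0 (mod 2).
s = (1, 1, 1, 0)^T — this equals column 14 of H (binary 1110), so error is at position 14.
Correct: flip bit 14 of r = 110110010011110 to get c = 110110010011100.


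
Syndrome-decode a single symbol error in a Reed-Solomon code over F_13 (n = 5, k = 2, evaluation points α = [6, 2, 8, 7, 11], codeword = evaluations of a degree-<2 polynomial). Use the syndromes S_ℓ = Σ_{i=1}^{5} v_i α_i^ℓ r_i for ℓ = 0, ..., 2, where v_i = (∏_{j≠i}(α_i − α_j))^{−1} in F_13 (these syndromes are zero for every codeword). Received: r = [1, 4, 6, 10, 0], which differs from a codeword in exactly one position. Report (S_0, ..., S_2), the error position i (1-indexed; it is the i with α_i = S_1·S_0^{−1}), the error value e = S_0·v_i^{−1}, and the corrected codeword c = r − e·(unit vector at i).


S = (12, 2, 9), error at position 5, error magnitude e = 6, c = [1, 4, 6, 10, 7].

Step 1: column multipliers v_i = (∏_{j≠i}(α_i − α_j))^{−1} mod 13.
  i = 1 (α = 6): (6−2)(6−8)(6−7)(6−11) = 4·(−2)·(−1)·(−5) = −40 ≡ 12, so v_1 = 12^{−1} = 12 (mod 13).
  i = 2 (α = 2): (2−6)(2−8)(2−7)(2−11) = (−4)·(−6)·(−5)·(−9) = 1080 ≡ 1, so v_2 = 1^{−1} = 1 (mod 13).
  i = 3 (α = 8): (8−6)(8−2)(8−7)(8−11) = 2·6·1·(−3) = −36 ≡ 3, so v_3 = 3^{−1} = 9 (mod 13).
  i = 4 (α = 7): (7−6)(7−2)(7−8)(7−11) = 1·5·(−1)·(−4) = 20 ≡ 7, so v_4 = 7^{−1} = 2 (mod 13).
  i = 5 (α = 11): (11−6)(11−2)(11−8)(11−7) = 5·9·3·4 = 540 ≡ 7, so v_5 = 7^{−1} = 2 (mod 13).
  v = [12, 1, 9, 2, 2].
Step 2: syndromes of r = [1, 4, 6, 10, 0] (all sums mod 13).
  S_0 = Σ v_i r_i = 12·1 + 1·4 + 9·6 + 2·10 + 2·0 = 90 ≡ 12.
  S_1 = Σ v_i α_i r_i = 12·6·1 + 1·2·4 + 9·8·6 + 2·7·10 + 2·11·0 = 652 ≡ 2.
  α_i^2 mod 13 = [10, 4, 12, 10, 4].
  S_2 = Σ v_i α_i^2 r_i = 12·10·1 + 1·4·4 + 9·12·6 + 2·10·10 + 2·4·0 = 984 ≡ 9.
  S = (12, 2, 9) ≠ 0, so r is not a codeword (an error is present).
Step 3: locate the error. For a single error e at position i, S_ℓ = v_i·e·α_i^ℓ, so α_err = S_1/S_0.
  S_0^{−1} = 12^{−1} = 12 (mod 13), so α_err = 2·12 = 24 ≡ 11 = α_5. Error position i = 5.
  Consistency check: S_2/S_1 = 9·7 = 63 ≡ 11 = α_err ✓ (single-error assumption holds).
Step 4: error magnitude e = S_0/v_5 = S_0·∏_{j≠5}(α_5 − α_j) = 12·7 = 84 ≡ 6 (mod 13).
Step 5: correct position 5: c_5 = r_5 − e = 0 − 6 ≡ 7 (mod 13). Hence c = [1, 4, 6, 10, 7].
  Check: interpolating c through the α_i gives m(x) = 12 + 9·x (degree < 2) with m(α_i) = c_i for every i, so c is indeed a codeword.


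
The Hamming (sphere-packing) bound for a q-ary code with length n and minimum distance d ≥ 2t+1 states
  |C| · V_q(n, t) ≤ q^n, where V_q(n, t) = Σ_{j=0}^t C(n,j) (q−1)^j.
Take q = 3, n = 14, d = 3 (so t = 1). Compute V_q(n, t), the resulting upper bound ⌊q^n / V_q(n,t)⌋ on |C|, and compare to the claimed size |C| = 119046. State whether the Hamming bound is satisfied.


V_q(n, t) = 29, q^n = 4782969, Hamming bound = 164929, |C| = 119046 ≤ bound (satisfied).

Step 1: Compute V_q(n, t) = Σ_{j=0}^1 C(n, j) (q−1)^j.
  j = 0: C(14,0)·(2)^0 = 1·1 = 1.
  j = 1: C(14,1)·(2)^1 = 14·2 = 28.
  V_q(n, t) = 1 + 28 = 29.
Step 2: q^n = 3^14 = 4782969.
Step 3: Hamming bound ⌊q^n / V_q(n,t)⌋ = ⌊4782969/29⌋ = 164929.
Step 4: Compare |C| = 119046 to 164929: satisfied.
The claimed |C| lies below the Hamming bound.


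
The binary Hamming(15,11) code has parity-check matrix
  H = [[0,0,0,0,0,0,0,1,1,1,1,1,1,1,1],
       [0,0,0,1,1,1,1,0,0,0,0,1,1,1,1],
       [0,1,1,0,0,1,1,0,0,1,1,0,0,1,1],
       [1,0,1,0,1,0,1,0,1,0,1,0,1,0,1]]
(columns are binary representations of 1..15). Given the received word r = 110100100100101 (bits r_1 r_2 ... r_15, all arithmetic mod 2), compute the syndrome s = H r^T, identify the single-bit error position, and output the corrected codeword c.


s = (1, 0, 0, 0)^T, error position = 8, corrected codeword c = 110100110100101

Compute s = H r^T mod 2 one row at a time:
  s_1 = 0 + 0 + 1 + 0 + 0 + 1 + 0 + 1 = 3 ≡ 1 (mod 2).
  s_2 = 1 + 0 + 0 + 1 + 0 + 1 + 0 + 1 = 4 ≡ 0 (mod 2).
  s_3 = 1 + 0 + 0 + 1 + 1 + 0 + 0 + 1 = 4 ≡ 0 (mod 2).
  s_4 = 1 + 0 + 0 + 1 + 0 + 0 + 1 + 1 = 4 ≡ 0 (mod 2).
s = (1, 0, 0, 0)^T — this equals column 8 of H (binary 1000), so error is at position 8.
Correct: flip bit 8 of r = 110100100100101 to get c = 110100110100101.


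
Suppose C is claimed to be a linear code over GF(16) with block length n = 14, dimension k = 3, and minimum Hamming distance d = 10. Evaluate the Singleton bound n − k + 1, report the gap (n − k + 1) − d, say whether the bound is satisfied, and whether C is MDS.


Singleton RHS = n − k + 1 = 12, slack = 2, bound satisfied, not MDS.

Singleton bound: d ≤ n − k + 1.
Here n = 14, k = 3, so n − k + 1 = 12.
Given d = 10, check d ≤ 12: YES.
Slack = (n − k + 1) − d = 2.
The code is NOT MDS (slack = 2 > 0).
Description: the claimed parameters are [14, 3, 10]_16; such a code would be non-MDS.


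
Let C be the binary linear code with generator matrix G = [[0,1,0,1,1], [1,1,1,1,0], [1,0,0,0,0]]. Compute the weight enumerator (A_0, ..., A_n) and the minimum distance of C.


Weight distribution: A_0 = 1, A_1 = 1, A_2 = 1, A_3 = 3, A_4 = 2. Minimum distance d = 1.

Enumerate all 2^3 = 8 messages m ∈ F_2^3.
For each, compute codeword c = mG in F_2^5, then tally its weight.
  m = 000 → c = 00000, weight = 0.
  m = 100 → c = 01011, weight = 3.
  m = 010 → c = 11110, weight = 4.
  m = 110 → c = 10101, weight = 3.
  m = 001 → c = 10000, weight = 1.
  m = 101 → c = 11011, weight = 4.
  m = 011 → c = 01110, weight = 3.
  m = 111 → c = 00101, weight = 2.
Tally weights:
  weight 0: 1 codewords.
  weight 1: 1 codewords.
  weight 2: 1 codewords.
  weight 3: 3 codewords.
  weight 4: 2 codewords.
Minimum distance d = smallest w > 0 with A_w > 0 = 1.
Sanity: Σ A_w = 8 = 2^3 = 8 ✓.


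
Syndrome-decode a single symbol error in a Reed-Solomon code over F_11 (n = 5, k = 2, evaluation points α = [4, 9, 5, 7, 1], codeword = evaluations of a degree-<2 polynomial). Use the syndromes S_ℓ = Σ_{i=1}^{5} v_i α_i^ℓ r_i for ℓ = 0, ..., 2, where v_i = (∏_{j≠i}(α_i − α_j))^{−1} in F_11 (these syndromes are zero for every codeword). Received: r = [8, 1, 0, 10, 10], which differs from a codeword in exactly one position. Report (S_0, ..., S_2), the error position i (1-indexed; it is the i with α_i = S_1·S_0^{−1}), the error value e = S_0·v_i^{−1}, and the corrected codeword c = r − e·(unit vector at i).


S = (3, 10, 4), error at position 4, error magnitude e = 4, c = [8, 1, 0, 6, 10].

Step 1: column multipliers v_i = (∏_{j≠i}(α_i − α_j))^{−1} mod 11.
  i = 1 (α = 4): (4−9)(4−5)(4−7)(4−1) = (−5)·(−1)·(−3)·3 = −45 ≡ 10, so v_1 = 10^{−1} = 10 (mod 11).
  i = 2 (α = 9): (9−4)(9−5)(9−7)(9−1) = 5·4·2·8 = 320 ≡ 1, so v_2 = 1^{−1} = 1 (mod 11).
  i = 3 (α = 5): (5−4)(5−9)(5−7)(5−1) = 1·(−4)·(−2)·4 = 32 ≡ 10, so v_3 = 10^{−1} = 10 (mod 11).
  i = 4 (α = 7): (7−4)(7−9)(7−5)(7−1) = 3·(−2)·2·6 = −72 ≡ 5, so v_4 = 5^{−1} = 9 (mod 11).
  i = 5 (α = 1): (1−4)(1−9)(1−5)(1−7) = (−3)·(−8)·(−4)·(−6) = 576 ≡ 4, so v_5 = 4^{−1} = 3 (mod 11).
  v = [10, 1, 10, 9, 3].
Step 2: syndromes of r = [8, 1, 0, 10, 10] (all sums mod 11).
  S_0 = Σ v_i r_i = 10·8 + 1·1 + 10·0 + 9·10 + 3·10 = 201 ≡ 3.
  S_1 = Σ v_i α_i r_i = 10·4·8 + 1·9·1 + 10·5·0 + 9·7·10 + 3·1·10 = 989 ≡ 10.
  α_i^2 mod 11 = [5, 4, 3, 5, 1].
  S_2 = Σ v_i α_i^2 r_i = 10·5·8 + 1·4·1 + 10·3·0 + 9·5·10 + 3·1·10 = 884 ≡ 4.
  S = (3, 10, 4) ≠ 0, so r is not a codeword (an error is present).
Step 3: locate the error. For a single error e at position i, S_ℓ = v_i·e·α_i^ℓ, so α_err = S_1/S_0.
  S_0^{−1} = 3^{−1} = 4 (mod 11), so α_err = 10·4 = 40 ≡ 7 = α_4. Error position i = 4.
  Consistency check: S_2/S_1 = 4·10 = 40 ≡ 7 = α_err ✓ (single-error assumption holds).
Step 4: error magnitude e = S_0/v_4 = S_0·∏_{j≠4}(α_4 − α_j) = 3·5 = 15 ≡ 4 (mod 11).
Step 5: correct position 4: c_4 = r_4 − e = 10 − 4 ≡ 6 (mod 11). Hence c = [8, 1, 0, 6, 10].
  Check: interpolating c through the α_i gives m(x) = 7 + 3·x (degree < 2) with m(α_i) = c_i for every i, so c is indeed a codeword.


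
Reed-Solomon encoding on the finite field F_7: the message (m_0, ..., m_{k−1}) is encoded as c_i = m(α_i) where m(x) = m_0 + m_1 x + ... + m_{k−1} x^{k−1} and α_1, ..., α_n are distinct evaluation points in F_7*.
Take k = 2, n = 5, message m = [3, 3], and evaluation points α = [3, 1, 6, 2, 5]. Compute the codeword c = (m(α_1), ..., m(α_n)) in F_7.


c = [5, 6, 0, 2, 4]

Message polynomial: m(x) = 3 + 3·x (mod 7).
For each evaluation point α_i, compute m(α_i) mod 7:
  α_1 = 3: Horner steps 3 → 5, so m(3) = 5.
  α_2 = 1: Horner steps 3 → 6, so m(1) = 6.
  α_3 = 6: Horner steps 3 → 0, so m(6) = 0.
  α_4 = 2: Horner steps 3 → 2, so m(2) = 2.
  α_5 = 5: Horner steps 3 → 4, so m(5) = 4.
Codeword c = [5, 6, 0, 2, 4] ∈ F_7^5.


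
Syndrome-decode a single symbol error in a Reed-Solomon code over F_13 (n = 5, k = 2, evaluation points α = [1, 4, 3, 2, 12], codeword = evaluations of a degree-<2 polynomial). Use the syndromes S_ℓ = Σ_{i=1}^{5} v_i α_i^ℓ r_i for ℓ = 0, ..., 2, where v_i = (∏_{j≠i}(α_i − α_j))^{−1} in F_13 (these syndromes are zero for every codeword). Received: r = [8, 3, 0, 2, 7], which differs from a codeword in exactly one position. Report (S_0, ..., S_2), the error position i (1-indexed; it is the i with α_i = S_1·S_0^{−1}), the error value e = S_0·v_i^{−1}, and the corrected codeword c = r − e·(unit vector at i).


S = (6, 5, 2), error at position 3, error magnitude e = 4, c = [8, 3, 9, 2, 7].

Step 1: column multipliers v_i = (∏_{j≠i}(α_i − α_j))^{−1} mod 13.
  i = 1 (α = 1): (1−4)(1−3)(1−2)(1−12) = (−3)·(−2)·(−1)·(−11) = 66 ≡ 1, so v_1 = 1^{−1} = 1 (mod 13).
  i = 2 (α = 4): (4−1)(4−3)(4−2)(4−12) = 3·1·2·(−8) = −48 ≡ 4, so v_2 = 4^{−1} = 10 (mod 13).
  i = 3 (α = 3): (3−1)(3−4)(3−2)(3−12) = 2·(−1)·1·(−9) = 18 ≡ 5, so v_3 = 5^{−1} = 8 (mod 13).
  i = 4 (α = 2): (2−1)(2−4)(2−3)(2−12) = 1·(−2)·(−1)·(−10) = −20 ≡ 6, so v_4 = 6^{−1} = 11 (mod 13).
  i = 5 (α = 12): (12−1)(12−4)(12−3)(12−2) = 11·8·9·10 = 7920 ≡ 3, so v_5 = 3^{−1} = 9 (mod 13).
  v = [1, 10, 8, 11, 9].
Step 2: syndromes of r = [8, 3, 0, 2, 7] (all sums mod 13).
  S_0 = Σ v_i r_i = 1·8 + 10·3 + 8·0 + 11·2 + 9·7 = 123 ≡ 6.
  S_1 = Σ v_i α_i r_i = 1·1·8 + 10·4·3 + 8·3·0 + 11·2·2 + 9·12·7 = 928 ≡ 5.
  α_i^2 mod 13 = [1, 3, 9, 4, 1].
  S_2 = Σ v_i α_i^2 r_i = 1·1·8 + 10·3·3 + 8·9·0 + 11·4·2 + 9·1·7 = 249 ≡ 2.
  S = (6, 5, 2) ≠ 0, so r is not a codeword (an error is present).
Step 3: locate the error. For a single error e at position i, S_ℓ = v_i·e·α_i^ℓ, so α_err = S_1/S_0.
  S_0^{−1} = 6^{−1} = 11 (mod 13), so α_err = 5·11 = 55 ≡ 3 = α_3. Error position i = 3.
  Consistency check: S_2/S_1 = 2·8 = 16 ≡ 3 = α_err ✓ (single-error assumption holds).
Step 4: error magnitude e = S_0/v_3 = S_0·∏_{j≠3}(α_3 − α_j) = 6·5 = 30 ≡ 4 (mod 13).
Step 5: correct position 3: c_3 = r_3 − e = 0 − 4 ≡ 9 (mod 13). Hence c = [8, 3, 9, 2, 7].
  Check: interpolating c through the α_i gives m(x) = 1 + 7·x (degree < 2) with m(α_i) = c_i for every i, so c is indeed a codeword.


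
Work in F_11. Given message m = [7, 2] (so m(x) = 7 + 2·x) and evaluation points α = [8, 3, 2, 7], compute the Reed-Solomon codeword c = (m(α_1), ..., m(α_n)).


c = [1, 2, 0, 10]

Message polynomial: m(x) = 7 + 2·x (mod 11).
For each evaluation point α_i, compute m(α_i) mod 11:
  α_1 = 8: Horner steps 2 → 1, so m(8) = 1.
  α_2 = 3: Horner steps 2 → 2, so m(3) = 2.
  α_3 = 2: Horner steps 2 → 0, so m(2) = 0.
  α_4 = 7: Horner steps 2 → 10, so m(7) = 10.
Codeword c = [1, 2, 0, 10] ∈ F_11^4.


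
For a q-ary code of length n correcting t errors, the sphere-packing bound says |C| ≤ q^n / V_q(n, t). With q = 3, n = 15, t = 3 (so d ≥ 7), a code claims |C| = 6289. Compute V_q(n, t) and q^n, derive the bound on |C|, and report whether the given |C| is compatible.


V_q(n, t) = 4091, q^n = 14348907, Hamming bound = 3507, |C| = 6289 > bound (violated).

Step 1: Compute V_q(n, t) = Σ_{j=0}^3 C(n, j) (q−1)^j.
  j = 0: C(15,0)·(2)^0 = 1·1 = 1.
  j = 1: C(15,1)·(2)^1 = 15·2 = 30.
  j = 2: C(15,2)·(2)^2 = 105·4 = 420.
  j = 3: C(15,3)·(2)^3 = 455·8 = 3640.
  V_q(n, t) = 1 + 30 + 420 + 3640 = 4091.
Step 2: q^n = 3^15 = 14348907.
Step 3: Hamming bound ⌊q^n / V_q(n,t)⌋ = ⌊14348907/4091⌋ = 3507.
Step 4: Compare |C| = 6289 to 3507: violated.
The claimed |C| lies above the Hamming bound, so no 3-ary code of length 15 with d ≥ 7 can have 6289 codewords.


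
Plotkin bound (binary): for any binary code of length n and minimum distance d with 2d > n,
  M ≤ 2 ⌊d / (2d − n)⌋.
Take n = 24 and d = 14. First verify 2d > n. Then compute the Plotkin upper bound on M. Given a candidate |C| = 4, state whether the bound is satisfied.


Plotkin bound M ≤ 6; given |C| = 4 ≤ bound (satisfied).

Check applicability: 2d = 28, n = 24.
2d − n = 4 > 0, so Plotkin applies.
Compute d/(2d−n) = 14/4 ≈ 3.5000.
⌊d/(2d−n)⌋ = 3.
Plotkin bound: M ≤ 2·3 = 6.
Given |C| = 4, check: satisfied.
This |C| is below the Plotkin bound.


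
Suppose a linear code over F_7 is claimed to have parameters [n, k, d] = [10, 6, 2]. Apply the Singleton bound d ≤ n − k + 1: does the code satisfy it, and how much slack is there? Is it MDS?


Singleton RHS = n − k + 1 = 5, slack = 3, bound satisfied, not MDS.

Singleton bound: d ≤ n − k + 1.
Here n = 10, k = 6, so n − k + 1 = 5.
Given d = 2, check d ≤ 5: YES.
Slack = (n − k + 1) − d = 3.
The code is NOT MDS (slack = 3 > 0).
Description: the claimed parameters are [10, 6, 2]_7; such a code would be non-MDS.


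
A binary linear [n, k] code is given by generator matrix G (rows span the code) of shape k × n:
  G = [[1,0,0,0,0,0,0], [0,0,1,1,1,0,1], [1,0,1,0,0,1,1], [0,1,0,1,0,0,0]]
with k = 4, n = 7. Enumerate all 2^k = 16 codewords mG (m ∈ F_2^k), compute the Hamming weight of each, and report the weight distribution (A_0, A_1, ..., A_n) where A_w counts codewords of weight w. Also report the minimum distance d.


Weight distribution: A_0 = 1, A_1 = 1, A_2 = 1, A_3 = 4, A_4 = 5, A_5 = 3, A_6 = 1. Minimum distance d = 1.

Enumerate all 2^4 = 16 messages m ∈ F_2^4.
For each, compute codeword c = mG in F_2^7, then tally its weight.
  m = 0000 → c = 0000000, weight = 0.
  m = 1000 → c = 1000000, weight = 1.
  m = 0100 → c = 0011101, weight = 4.
  m = 1100 → c = 1011101, weight = 5.
  m = 0010 → c = 1010011, weight = 4.
  m = 1010 → c = 0010011, weight = 3.
  m = 0110 → c = 1001110, weight = 4.
  m = 1110 → c = 0001110, weight = 3.
  m = 0001 → c = 0101000, weight = 2.
  m = 1001 → c = 1101000, weight = 3.
  m = 0101 → c = 0110101, weight = 4.
  m = 1101 → c = 1110101, weight = 5.
  m = 0011 → c = 1111011, weight = 6.
  m = 1011 → c = 0111011, weight = 5.
  m = 0111 → c = 1100110, weight = 4.
  m = 1111 → c = 0100110, weight = 3.
Tally weights:
  weight 0: 1 codewords.
  weight 1: 1 codewords.
  weight 2: 1 codewords.
  weight 3: 4 codewords.
  weight 4: 5 codewords.
  weight 5: 3 codewords.
  weight 6: 1 codewords.
Minimum distance d = smallest w > 0 with A_w > 0 = 1.
Sanity: Σ A_w = 16 = 2^4 = 16 ✓.


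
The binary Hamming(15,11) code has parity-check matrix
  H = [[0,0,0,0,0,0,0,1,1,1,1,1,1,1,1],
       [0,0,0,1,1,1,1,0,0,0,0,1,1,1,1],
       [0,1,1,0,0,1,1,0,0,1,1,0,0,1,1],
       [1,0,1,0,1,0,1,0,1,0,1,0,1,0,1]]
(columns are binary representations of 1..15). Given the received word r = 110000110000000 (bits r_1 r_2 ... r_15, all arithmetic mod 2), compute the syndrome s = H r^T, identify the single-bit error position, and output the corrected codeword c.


s = (1, 1, 0, 0)^T, error position = 12, corrected codeword c = 110000110001000

Compute s = H r^T mod 2 one row at a time:
  s_1 = 1 + 0 + 0 + 0 + 0 + 0 + 0 + 0 = 1 ≡ 1 (mod 2).
  s_2 = 0 + 0 + 0 + 1 + 0 + 0 + 0 + 0 = 1 ≡ 1 (mod 2).
  s_3 = 1 + 0 + 0 + 1 + 0 + 0 + 0 + 0 = 2 ≡ 0 (mod 2).
  s_4 = 1 + 0 + 0 + 1 + 0 + 0 + 0 + 0 = 2 ≡ 0 (mod 2).
s = (1, 1, 0, 0)^T — this equals column 12 of H (binary 1100), so error is at position 12.
Correct: flip bit 12 of r = 110000110000000 to get c = 110000110001000.


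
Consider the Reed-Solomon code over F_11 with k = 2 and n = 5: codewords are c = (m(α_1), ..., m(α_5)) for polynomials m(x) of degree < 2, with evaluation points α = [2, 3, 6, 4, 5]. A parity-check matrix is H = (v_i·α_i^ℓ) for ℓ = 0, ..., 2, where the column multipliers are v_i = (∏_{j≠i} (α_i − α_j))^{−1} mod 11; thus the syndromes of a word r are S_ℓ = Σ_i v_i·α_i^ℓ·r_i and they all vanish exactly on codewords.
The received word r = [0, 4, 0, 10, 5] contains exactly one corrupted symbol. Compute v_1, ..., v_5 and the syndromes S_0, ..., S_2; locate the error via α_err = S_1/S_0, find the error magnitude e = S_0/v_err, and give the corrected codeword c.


S = (1, 2, 4), error at position 1, error magnitude e = 2, c = [9, 4, 0, 10, 5].

Step 1: column multipliers v_i = (∏_{j≠i}(α_i − α_j))^{−1} mod 11.
  i = 1 (α = 2): (2−3)(2−6)(2−4)(2−5) = (−1)·(−4)·(−2)·(−3) = 24 ≡ 2, so v_1 = 2^{−1} = 6 (mod 11).
  i = 2 (α = 3): (3−2)(3−6)(3−4)(3−5) = 1·(−3)·(−1)·(−2) = −6 ≡ 5, so v_2 = 5^{−1} = 9 (mod 11).
  i = 3 (α = 6): (6−2)(6−3)(6−4)(6−5) = 4·3·2·1 = 24 ≡ 2, so v_3 = 2^{−1} = 6 (mod 11).
  i = 4 (α = 4): (4−2)(4−3)(4−6)(4−5) = 2·1·(−2)·(−1) = 4 ≡ 4, so v_4 = 4^{−1} = 3 (mod 11).
  i = 5 (α = 5): (5−2)(5−3)(5−6)(5−4) = 3·2·(−1)·1 = −6 ≡ 5, so v_5 = 5^{−1} = 9 (mod 11).
  v = [6, 9, 6, 3, 9].
Step 2: syndromes of r = [0, 4, 0, 10, 5] (all sums mod 11).
  S_0 = Σ v_i r_i = 6·0 + 9·4 + 6·0 + 3·10 + 9·5 = 111 ≡ 1.
  S_1 = Σ v_i α_i r_i = 6·2·0 + 9·3·4 + 6·6·0 + 3·4·10 + 9·5·5 = 453 ≡ 2.
  α_i^2 mod 11 = [4, 9, 3, 5, 3].
  S_2 = Σ v_i α_i^2 r_i = 6·4·0 + 9·9·4 + 6·3·0 + 3·5·10 + 9·3·5 = 609 ≡ 4.
  S = (1, 2, 4) ≠ 0, so r is not a codeword (an error is present).
Step 3: locate the error. For a single error e at position i, S_ℓ = v_i·e·α_i^ℓ, so α_err = S_1/S_0.
  S_0^{−1} = 1^{−1} = 1 (mod 11), so α_err = 2·1 = 2 ≡ 2 = α_1. Error position i = 1.
  Consistency check: S_2/S_1 = 4·6 = 24 ≡ 2 = α_err ✓ (single-error assumption holds).
Step 4: error magnitude e = S_0/v_1 = S_0·∏_{j≠1}(α_1 − α_j) = 1·2 = 2 ≡ 2 (mod 11).
Step 5: correct position 1: c_1 = r_1 − e = 0 − 2 ≡ 9 (mod 11). Hence c = [9, 4, 0, 10, 5].
  Check: interpolating c through the α_i gives m(x) = 8 + 6·x (degree < 2) with m(α_i) = c_i for every i, so c is indeed a codeword.


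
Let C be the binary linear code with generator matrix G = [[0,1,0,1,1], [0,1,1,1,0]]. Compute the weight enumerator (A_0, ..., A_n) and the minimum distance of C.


Weight distribution: A_0 = 1, A_2 = 1, A_3 = 2. Minimum distance d = 2.

Enumerate all 2^2 = 4 messages m ∈ F_2^2.
For each, compute codeword c = mG in F_2^5, then tally its weight.
  m = 00 → c = 00000, weight = 0.
  m = 10 → c = 01011, weight = 3.
  m = 01 → c = 01110, weight = 3.
  m = 11 → c = 00101, weight = 2.
Tally weights:
  weight 0: 1 codewords.
  weight 2: 1 codewords.
  weight 3: 2 codewords.
Minimum distance d = smallest w > 0 with A_w > 0 = 2.
Sanity: Σ A_w = 4 = 2^2 = 4 ✓.


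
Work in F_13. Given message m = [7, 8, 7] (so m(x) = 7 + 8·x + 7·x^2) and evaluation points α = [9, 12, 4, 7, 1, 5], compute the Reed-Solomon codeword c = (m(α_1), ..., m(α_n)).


c = [9, 6, 8, 3, 9, 1]

Message polynomial: m(x) = 7 + 8·x + 7·x^2 (mod 13).
For each evaluation point α_i, compute m(α_i) mod 13:
  α_1 = 9: Horner steps 7 → 6 → 9, so m(9) = 9.
  α_2 = 12: Horner steps 7 → 1 → 6, so m(12) = 6.
  α_3 = 4: Horner steps 7 → 10 → 8, so m(4) = 8.
  α_4 = 7: Horner steps 7 → 5 → 3, so m(7) = 3.
  α_5 = 1: Horner steps 7 → 2 → 9, so m(1) = 9.
  α_6 = 5: Horner steps 7 → 4 → 1, so m(5) = 1.
Codeword c = [9, 6, 8, 3, 9, 1] ∈ F_13^6.


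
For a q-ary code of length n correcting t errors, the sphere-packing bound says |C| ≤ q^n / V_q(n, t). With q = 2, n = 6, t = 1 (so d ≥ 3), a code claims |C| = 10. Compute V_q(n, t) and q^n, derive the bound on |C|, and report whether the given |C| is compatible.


V_q(n, t) = 7, q^n = 64, Hamming bound = 9, |C| = 10 > bound (violated).

Step 1: Compute V_q(n, t) = Σ_{j=0}^1 C(n, j) (q−1)^j.
  j = 0: C(6,0)·(1)^0 = 1·1 = 1.
  j = 1: C(6,1)·(1)^1 = 6·1 = 6.
  V_q(n, t) = 1 + 6 = 7.
Step 2: q^n = 2^6 = 64.
Step 3: Hamming bound ⌊q^n / V_q(n,t)⌋ = ⌊64/7⌋ = 9.
Step 4: Compare |C| = 10 to 9: violated.
The claimed |C| lies above the Hamming bound, so no 2-ary code of length 6 with d ≥ 3 can have 10 codewords.


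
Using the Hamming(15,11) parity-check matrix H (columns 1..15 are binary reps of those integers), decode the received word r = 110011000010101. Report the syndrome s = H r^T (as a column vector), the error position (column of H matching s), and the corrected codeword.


s = (1, 0, 0, 1)^T, error position = 9, corrected codeword c = 110011001010101

Compute s = H r^T mod 2 one row at a time:
  s_1 = 0 + 0 + 0 + 1 + 0 + 1 + 0 + 1 = 3 ≡ 1 (mod 2).
  s_2 = 0 + 1 + 1 + 0 + 0 + 1 + 0 + 1 = 4 ≡ 0 (mod 2).
  s_3 = 1 + 0 + 1 + 0 + 0 + 1 + 0 + 1 = 4 ≡ 0 (mod 2).
  s_4 = 1 + 0 + 1 + 0 + 0 + 1 + 1 + 1 = 5 ≡ 1 (mod 2).
s = (1, 0, 0, 1)^T — this equals column 9 of H (binary 1001), so error is at position 9.
Correct: flip bit 9 of r = 110011000010101 to get c = 110011001010101.


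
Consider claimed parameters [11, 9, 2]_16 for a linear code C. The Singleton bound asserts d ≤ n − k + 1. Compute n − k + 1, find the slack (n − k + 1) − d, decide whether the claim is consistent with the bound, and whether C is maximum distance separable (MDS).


Singleton RHS = n − k + 1 = 3, slack = 1, bound satisfied, not MDS.

Singleton bound: d ≤ n − k + 1.
Here n = 11, k = 9, so n − k + 1 = 3.
Given d = 2, check d ≤ 3: YES.
Slack = (n − k + 1) − d = 1.
The code is NOT MDS (slack = 1 > 0).
Description: the claimed parameters are [11, 9, 2]_16; such a code would be non-MDS.


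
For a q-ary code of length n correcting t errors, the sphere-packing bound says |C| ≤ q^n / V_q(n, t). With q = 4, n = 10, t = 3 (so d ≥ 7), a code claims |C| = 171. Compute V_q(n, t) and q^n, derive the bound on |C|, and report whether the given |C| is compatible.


V_q(n, t) = 3676, q^n = 1048576, Hamming bound = 285, |C| = 171 ≤ bound (satisfied).

Step 1: Compute V_q(n, t) = Σ_{j=0}^3 C(n, j) (q−1)^j.
  j = 0: C(10,0)·(3)^0 = 1·1 = 1.
  j = 1: C(10,1)·(3)^1 = 10·3 = 30.
  j = 2: C(10,2)·(3)^2 = 45·9 = 405.
  j = 3: C(10,3)·(3)^3 = 120·27 = 3240.
  V_q(n, t) = 1 + 30 + 405 + 3240 = 3676.
Step 2: q^n = 4^10 = 1048576.
Step 3: Hamming bound ⌊q^n / V_q(n,t)⌋ = ⌊1048576/3676⌋ = 285.
Step 4: Compare |C| = 171 to 285: satisfied.
The claimed |C| lies below the Hamming bound.


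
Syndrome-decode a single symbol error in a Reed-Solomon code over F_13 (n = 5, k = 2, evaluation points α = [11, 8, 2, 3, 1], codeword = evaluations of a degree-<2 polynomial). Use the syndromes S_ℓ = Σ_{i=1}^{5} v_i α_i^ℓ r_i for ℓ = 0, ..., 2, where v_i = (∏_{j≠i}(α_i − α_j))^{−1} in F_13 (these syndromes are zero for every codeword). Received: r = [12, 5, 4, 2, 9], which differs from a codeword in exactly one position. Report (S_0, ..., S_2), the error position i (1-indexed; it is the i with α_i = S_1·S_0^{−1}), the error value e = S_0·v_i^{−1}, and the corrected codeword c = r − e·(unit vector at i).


S = (12, 12, 12), error at position 5, error magnitude e = 3, c = [12, 5, 4, 2, 6].

Step 1: column multipliers v_i = (∏_{j≠i}(α_i − α_j))^{−1} mod 13.
  i = 1 (α = 11): (11−8)(11−2)(11−3)(11−1) = 3·9·8·10 = 2160 ≡ 2, so v_1 = 2^{−1} = 7 (mod 13).
  i = 2 (α = 8): (8−11)(8−2)(8−3)(8−1) = (−3)·6·5·7 = −630 ≡ 7, so v_2 = 7^{−1} = 2 (mod 13).
  i = 3 (α = 2): (2−11)(2−8)(2−3)(2−1) = (−9)·(−6)·(−1)·1 = −54 ≡ 11, so v_3 = 11^{−1} = 6 (mod 13).
  i = 4 (α = 3): (3−11)(3−8)(3−2)(3−1) = (−8)·(−5)·1·2 = 80 ≡ 2, so v_4 = 2^{−1} = 7 (mod 13).
  i = 5 (α = 1): (1−11)(1−8)(1−2)(1−3) = (−10)·(−7)·(−1)·(−2) = 140 ≡ 10, so v_5 = 10^{−1} = 4 (mod 13).
  v = [7, 2, 6, 7, 4].
Step 2: syndromes of r = [12, 5, 4, 2, 9] (all sums mod 13).
  S_0 = Σ v_i r_i = 7·12 + 2·5 + 6·4 + 7·2 + 4·9 = 168 ≡ 12.
  S_1 = Σ v_i α_i r_i = 7·11·12 + 2·8·5 + 6·2·4 + 7·3·2 + 4·1·9 = 1130 ≡ 12.
  α_i^2 mod 13 = [4, 12, 4, 9, 1].
  S_2 = Σ v_i α_i^2 r_i = 7·4·12 + 2·12·5 + 6·4·4 + 7·9·2 + 4·1·9 = 714 ≡ 12.
  S = (12, 12, 12) ≠ 0, so r is not a codeword (an error is present).
Step 3: locate the error. For a single error e at position i, S_ℓ = v_i·e·α_i^ℓ, so α_err = S_1/S_0.
  S_0^{−1} = 12^{−1} = 12 (mod 13), so α_err = 12·12 = 144 ≡ 1 = α_5. Error position i = 5.
  Consistency check: S_2/S_1 = 12·12 = 144 ≡ 1 = α_err ✓ (single-error assumption holds).
Step 4: error magnitude e = S_0/v_5 = S_0·∏_{j≠5}(α_5 − α_j) = 12·10 = 120 ≡ 3 (mod 13).
Step 5: correct position 5: c_5 = r_5 − e = 9 − 3 ≡ 6 (mod 13). Hence c = [12, 5, 4, 2, 6].
  Check: interpolating c through the α_i gives m(x) = 8 + 11·x (degree < 2) with m(α_i) = c_i for every i, so c is indeed a codeword.


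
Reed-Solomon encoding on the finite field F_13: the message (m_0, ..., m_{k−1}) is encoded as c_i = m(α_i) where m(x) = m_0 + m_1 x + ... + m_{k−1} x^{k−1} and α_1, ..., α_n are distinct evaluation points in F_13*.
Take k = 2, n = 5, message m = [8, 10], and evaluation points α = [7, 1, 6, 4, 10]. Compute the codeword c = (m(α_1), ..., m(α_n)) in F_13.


c = [0, 5, 3, 9, 4]

Message polynomial: m(x) = 8 + 10·x (mod 13).
For each evaluation point α_i, compute m(α_i) mod 13:
  α_1 = 7: Horner steps 10 → 0, so m(7) = 0.
  α_2 = 1: Horner steps 10 → 5, so m(1) = 5.
  α_3 = 6: Horner steps 10 → 3, so m(6) = 3.
  α_4 = 4: Horner steps 10 → 9, so m(4) = 9.
  α_5 = 10: Horner steps 10 → 4, so m(10) = 4.
Codeword c = [0, 5, 3, 9, 4] ∈ F_13^5.


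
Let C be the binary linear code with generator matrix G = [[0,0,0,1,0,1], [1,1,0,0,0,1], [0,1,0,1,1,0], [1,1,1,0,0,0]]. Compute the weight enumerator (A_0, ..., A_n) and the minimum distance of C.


Weight distribution: A_0 = 1, A_2 = 4, A_3 = 6, A_4 = 3, A_5 = 2. Minimum distance d = 2.

Enumerate all 2^4 = 16 messages m ∈ F_2^4.
For each, compute codeword c = mG in F_2^6, then tally its weight.
  m = 0000 → c = 000000, weight = 0.
  m = 1000 → c = 000101, weight = 2.
  m = 0100 → c = 110001, weight = 3.
  m = 1100 → c = 110100, weight = 3.
  m = 0010 → c = 010110, weight = 3.
  m = 1010 → c = 010011, weight = 3.
  m = 0110 → c = 100111, weight = 4.
  m = 1110 → c = 100010, weight = 2.
  m = 0001 → c = 111000, weight = 3.
  m = 1001 → c = 111101, weight = 5.
  m = 0101 → c = 001001, weight = 2.
  m = 1101 → c = 001100, weight = 2.
  m = 0011 → c = 101110, weight = 4.
  m = 1011 → c = 101011, weight = 4.
  m = 0111 → c = 011111, weight = 5.
  m = 1111 → c = 011010, weight = 3.
Tally weights:
  weight 0: 1 codewords.
  weight 2: 4 codewords.
  weight 3: 6 codewords.
  weight 4: 3 codewords.
  weight 5: 2 codewords.
Minimum distance d = smallest w > 0 with A_w > 0 = 2.
Sanity: Σ A_w = 16 = 2^4 = 16 ✓.


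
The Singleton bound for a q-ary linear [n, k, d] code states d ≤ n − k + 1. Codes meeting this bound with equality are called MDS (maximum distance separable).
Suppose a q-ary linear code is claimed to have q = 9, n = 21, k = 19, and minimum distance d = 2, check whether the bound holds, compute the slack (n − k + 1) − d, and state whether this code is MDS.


Singleton RHS = n − k + 1 = 3, slack = 1, bound satisfied, not MDS.

Singleton bound: d ≤ n − k + 1.
Here n = 21, k = 19, so n − k + 1 = 3.
Given d = 2, check d ≤ 3: YES.
Slack = (n − k + 1) − d = 1.
The code is NOT MDS (slack = 1 > 0).
Description: the claimed parameters are [21, 19, 2]_9; such a code would be non-MDS.


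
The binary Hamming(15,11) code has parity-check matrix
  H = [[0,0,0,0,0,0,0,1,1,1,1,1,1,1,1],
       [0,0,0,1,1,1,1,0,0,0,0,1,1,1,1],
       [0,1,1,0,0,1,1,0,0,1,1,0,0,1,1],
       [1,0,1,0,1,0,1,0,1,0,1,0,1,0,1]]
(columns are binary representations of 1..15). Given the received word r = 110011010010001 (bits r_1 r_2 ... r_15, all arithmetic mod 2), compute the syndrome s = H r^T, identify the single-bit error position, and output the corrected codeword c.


s = (1, 1, 0, 0)^T, error position = 12, corrected codeword c = 110011010011001

Compute s = H r^T mod 2 one row at a time:
  s_1 = 1 + 0 + 0 + 1 + 0 + 0 + 0 + 1 = 3 ≡ 1 (mod 2).
  s_2 = 0 + 1 + 1 + 0 + 0 + 0 + 0 + 1 = 3 ≡ 1 (mod 2).
  s_3 = 1 + 0 + 1 + 0 + 0 + 1 + 0 + 1 = 4 ≡ 0 (mod 2).
  s_4 = 1 + 0 + 1 + 0 + 0 + 1 + 0 + 1 = 4 ≡ 0 (mod 2).
s = (1, 1, 0, 0)^T — this equals column 12 of H (binary 1100), so error is at position 12.
Correct: flip bit 12 of r = 110011010010001 to get c = 110011010011001.
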